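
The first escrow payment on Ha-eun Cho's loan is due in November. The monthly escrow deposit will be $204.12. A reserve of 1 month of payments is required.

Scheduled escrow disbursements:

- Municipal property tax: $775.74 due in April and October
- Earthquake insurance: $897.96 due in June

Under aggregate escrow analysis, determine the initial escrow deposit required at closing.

$244.86

Cushion = 1 × $204.12 = $204.12
Trial balance (start $0, +$204.12 each month, − disbursements):
  Nov: +$204.12 → $204.12
  Dec: +$204.12 → $408.24
  Jan: +$204.12 → $612.36
  Feb: +$204.12 → $816.48
  Mar: +$204.12 → $1,020.60
  Apr: +$204.12 − $775.74 → $448.98
  May: +$204.12 → $653.10
  Jun: +$204.12 − $897.96 → -$40.74
  Jul: +$204.12 → $163.38
  Aug: +$204.12 → $367.50
  Sep: +$204.12 → $571.62
  Oct: +$204.12 − $775.74 → $0.00
Lowest trial balance = -$40.74 (Jun)
Initial deposit = cushion − low point = $204.12 − (-$40.74) = $244.86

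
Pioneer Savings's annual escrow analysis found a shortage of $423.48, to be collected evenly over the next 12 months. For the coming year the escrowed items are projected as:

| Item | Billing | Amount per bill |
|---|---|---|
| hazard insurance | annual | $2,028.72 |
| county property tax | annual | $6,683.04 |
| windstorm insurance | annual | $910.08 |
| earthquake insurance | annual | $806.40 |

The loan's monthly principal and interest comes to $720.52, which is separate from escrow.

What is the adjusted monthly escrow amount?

Hazard insurance = $2,028.72 per year
County property tax = $6,683.04 per year
Windstorm insurance = $910.08 per year
Earthquake insurance = $806.40 per year
Yearly total = $2,028.72 + $6,683.04 + $910.08 + $806.40 = $10,428.24
Monthly escrow = $10,428.24 ÷ 12 = $869.02
Monthly shortage recovery: $423.48 / 12 = $35.29
New monthly escrow = $869.02 + $35.29 = $904.31

$904.31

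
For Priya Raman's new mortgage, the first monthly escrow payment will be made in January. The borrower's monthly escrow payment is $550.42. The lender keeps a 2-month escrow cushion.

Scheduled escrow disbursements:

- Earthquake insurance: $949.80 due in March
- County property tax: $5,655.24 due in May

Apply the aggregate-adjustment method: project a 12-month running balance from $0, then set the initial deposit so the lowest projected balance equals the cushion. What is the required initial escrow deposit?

Cushion = 2 × $550.42 = $1,100.84
Trial balance (start $0, +$550.42 each month, − disbursements):
  Jan: +$550.42 → $550.42
  Feb: +$550.42 → $1,100.84
  Mar: +$550.42 − $949.80 → $701.46
  Apr: +$550.42 → $1,251.88
  May: +$550.42 − $5,655.24 → -$3,852.94
  Jun: +$550.42 → -$3,302.52
  Jul: +$550.42 → -$2,752.10
  Aug: +$550.42 → -$2,201.68
  Sep: +$550.42 → -$1,651.26
  Oct: +$550.42 → -$1,100.84
  Nov: +$550.42 → -$550.42
  Dec: +$550.42 → $0.00
Lowest trial balance = -$3,852.94 (May)
Initial deposit = cushion − low point = $1,100.84 − (-$3,852.94) = $4,953.78

$4,953.78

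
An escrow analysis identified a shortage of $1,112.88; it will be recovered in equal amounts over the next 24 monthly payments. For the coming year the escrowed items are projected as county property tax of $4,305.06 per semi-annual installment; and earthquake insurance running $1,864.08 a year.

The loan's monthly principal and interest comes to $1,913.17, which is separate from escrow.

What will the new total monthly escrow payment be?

$919.22

County property tax — $4,305.06 × 2 = $8,610.12 annually
Earthquake insurance — $1,864.08 annually
Yearly total = $8,610.12 + $1,864.08 = $10,474.20
Monthly = $10,474.20 / 12 = $872.85
Monthly shortage recovery: $1,112.88 ÷ 24 = $46.37
New monthly escrow = $872.85 + $46.37 = $919.22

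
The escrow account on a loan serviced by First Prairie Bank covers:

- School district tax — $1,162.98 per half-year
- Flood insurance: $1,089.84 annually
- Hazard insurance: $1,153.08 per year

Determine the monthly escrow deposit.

$380.74

School district tax: $1,162.98 × 2 = $2,325.96 annually
Flood insurance: $1,089.84 annually
Hazard insurance: $1,153.08 annually
Total annual escrow = $2,325.96 + $1,089.84 + $1,153.08 = $4,568.88
Per month = $4,568.88 / 12 = $380.74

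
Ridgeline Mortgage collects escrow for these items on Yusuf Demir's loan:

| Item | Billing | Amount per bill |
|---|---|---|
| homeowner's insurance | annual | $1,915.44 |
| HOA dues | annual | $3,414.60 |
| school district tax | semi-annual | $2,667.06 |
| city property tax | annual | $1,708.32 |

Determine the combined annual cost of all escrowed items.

Homeowner's insurance — $1,915.44/yr
HOA dues — $3,414.60/yr
School district tax — $2,667.06 × 2 = $5,334.12/yr
City property tax — $1,708.32/yr
Combined annual = $1,915.44 + $3,414.60 + $5,334.12 + $1,708.32 = $12,372.48

$12,372.48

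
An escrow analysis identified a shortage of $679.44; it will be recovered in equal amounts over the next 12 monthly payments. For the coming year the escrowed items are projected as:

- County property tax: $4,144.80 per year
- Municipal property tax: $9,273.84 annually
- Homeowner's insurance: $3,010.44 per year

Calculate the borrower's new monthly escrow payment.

$1,425.71

County property tax — $4,144.80/yr
Municipal property tax — $9,273.84/yr
Homeowner's insurance — $3,010.44/yr
Annual escrow total = $4,144.80 + $9,273.84 + $3,010.44 = $16,429.08
Base monthly escrow = $16,429.08 ÷ 12 = $1,369.09
Monthly shortage recovery: $679.44 ÷ 12 = $56.62
Adjusted monthly = $1,369.09 + $56.62 = $1,425.71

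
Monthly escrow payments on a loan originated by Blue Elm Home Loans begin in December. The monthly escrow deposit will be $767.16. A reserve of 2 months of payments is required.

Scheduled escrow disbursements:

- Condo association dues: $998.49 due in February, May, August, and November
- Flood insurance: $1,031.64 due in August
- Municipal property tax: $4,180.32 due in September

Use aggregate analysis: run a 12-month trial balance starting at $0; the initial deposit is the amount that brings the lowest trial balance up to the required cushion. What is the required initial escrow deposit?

Cushion = 2 × $767.16 = $1,534.32
Trial balance (start $0, +$767.16 each month, − disbursements):
  Dec: +$767.16 → $767.16
  Jan: +$767.16 → $1,534.32
  Feb: +$767.16 − $998.49 → $1,302.99
  Mar: +$767.16 → $2,070.15
  Apr: +$767.16 → $2,837.31
  May: +$767.16 − $998.49 → $2,605.98
  Jun: +$767.16 → $3,373.14
  Jul: +$767.16 → $4,140.30
  Aug: +$767.16 − $2,030.13 → $2,877.33
  Sep: +$767.16 − $4,180.32 → -$535.83
  Oct: +$767.16 → $231.33
  Nov: +$767.16 − $998.49 → $0.00
Lowest trial balance = -$535.83 (Sep)
Initial deposit = cushion − low point = $1,534.32 − (-$535.83) = $2,070.15

$2,070.15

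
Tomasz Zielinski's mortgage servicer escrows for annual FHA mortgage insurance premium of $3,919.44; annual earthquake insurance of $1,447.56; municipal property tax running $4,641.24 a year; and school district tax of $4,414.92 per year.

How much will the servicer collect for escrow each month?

FHA mortgage insurance premium = $3,919.44/yr
Earthquake insurance = $1,447.56/yr
Municipal property tax = $4,641.24/yr
School district tax = $4,414.92/yr
Yearly total = $3,919.44 + $1,447.56 + $4,641.24 + $4,414.92 = $14,423.16
Per month = $14,423.16 / 12 = $1,201.93

$1,201.93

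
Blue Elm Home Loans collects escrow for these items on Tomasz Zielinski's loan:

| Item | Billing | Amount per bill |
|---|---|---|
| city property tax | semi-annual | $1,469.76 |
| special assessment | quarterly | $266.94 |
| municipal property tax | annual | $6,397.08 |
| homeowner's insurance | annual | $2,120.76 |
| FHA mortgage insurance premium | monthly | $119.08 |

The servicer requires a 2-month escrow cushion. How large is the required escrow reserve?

$2,325.68

City property tax — $1,469.76 × 2 = $2,939.52 per year
Special assessment — $266.94 × 4 = $1,067.76 per year
Municipal property tax — $6,397.08 per year
Homeowner's insurance — $2,120.76 per year
FHA mortgage insurance premium — $119.08 × 12 = $1,428.96 per year
Total annual escrow = $2,939.52 + $1,067.76 + $6,397.08 + $2,120.76 + $1,428.96 = $13,954.08
Monthly escrow = $13,954.08 / 12 = $1,162.84
Cushion = 2 × $1,162.84 = $2,325.68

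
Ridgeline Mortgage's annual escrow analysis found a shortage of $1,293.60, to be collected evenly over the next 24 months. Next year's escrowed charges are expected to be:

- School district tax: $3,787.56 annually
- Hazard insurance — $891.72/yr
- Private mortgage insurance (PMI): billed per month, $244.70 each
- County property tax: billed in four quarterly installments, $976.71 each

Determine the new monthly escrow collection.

$1,014.11

School district tax = $3,787.56 per year
Hazard insurance = $891.72 per year
Private mortgage insurance (PMI) = $244.70 × 12 = $2,936.40 per year
County property tax = $976.71 × 4 = $3,906.84 per year
Annual escrow total = $3,787.56 + $891.72 + $2,936.40 + $3,906.84 = $11,522.52
Monthly = $11,522.52 ÷ 12 = $960.21
Shortage per month = $1,293.60 / 24 = $53.90
Adjusted monthly = $960.21 + $53.90 = $1,014.11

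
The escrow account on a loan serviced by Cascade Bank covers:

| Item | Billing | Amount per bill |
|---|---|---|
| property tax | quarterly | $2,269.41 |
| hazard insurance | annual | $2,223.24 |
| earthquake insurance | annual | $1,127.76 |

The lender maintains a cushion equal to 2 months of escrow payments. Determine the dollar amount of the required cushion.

$2,071.44

Property tax: $2,269.41 × 4 = $9,077.64/yr
Hazard insurance: $2,223.24/yr
Earthquake insurance: $1,127.76/yr
Yearly total = $9,077.64 + $2,223.24 + $1,127.76 = $12,428.64
Monthly escrow = $12,428.64 ÷ 12 = $1,035.72
Required cushion = 2 × $1,035.72 = $2,071.44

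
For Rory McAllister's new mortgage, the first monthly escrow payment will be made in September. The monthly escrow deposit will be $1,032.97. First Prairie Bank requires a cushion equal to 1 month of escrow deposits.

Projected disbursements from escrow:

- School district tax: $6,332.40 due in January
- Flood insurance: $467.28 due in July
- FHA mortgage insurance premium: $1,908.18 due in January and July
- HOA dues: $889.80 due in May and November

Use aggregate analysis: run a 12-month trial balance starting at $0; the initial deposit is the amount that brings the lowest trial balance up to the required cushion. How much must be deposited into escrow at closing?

Cushion = 1 × $1,032.97 = $1,032.97
Trial balance (start $0, +$1,032.97 each month, − disbursements):
  Sep: +$1,032.97 → $1,032.97
  Oct: +$1,032.97 → $2,065.94
  Nov: +$1,032.97 − $889.80 → $2,209.11
  Dec: +$1,032.97 → $3,242.08
  Jan: +$1,032.97 − $8,240.58 → -$3,965.53
  Feb: +$1,032.97 → -$2,932.56
  Mar: +$1,032.97 → -$1,899.59
  Apr: +$1,032.97 → -$866.62
  May: +$1,032.97 − $889.80 → -$723.45
  Jun: +$1,032.97 → $309.52
  Jul: +$1,032.97 − $2,375.46 → -$1,032.97
  Aug: +$1,032.97 → $0.00
Lowest trial balance = -$3,965.53 (Jan)
Initial deposit = cushion − low point = $1,032.97 − (-$3,965.53) = $4,998.50

$4,998.50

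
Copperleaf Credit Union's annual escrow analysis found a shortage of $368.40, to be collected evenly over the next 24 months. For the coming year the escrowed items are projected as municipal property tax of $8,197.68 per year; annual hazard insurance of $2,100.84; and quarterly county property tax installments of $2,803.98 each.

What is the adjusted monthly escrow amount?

Municipal property tax: $8,197.68 per year
Hazard insurance: $2,100.84 per year
County property tax: $2,803.98 × 4 = $11,215.92 per year
Total annual escrow = $21,514.44
Monthly escrow = $21,514.44 / 12 = $1,792.87
Monthly shortage recovery: $368.40 ÷ 24 = $15.35
Adjusted monthly = $1,792.87 + $15.35 = $1,808.22

$1,808.22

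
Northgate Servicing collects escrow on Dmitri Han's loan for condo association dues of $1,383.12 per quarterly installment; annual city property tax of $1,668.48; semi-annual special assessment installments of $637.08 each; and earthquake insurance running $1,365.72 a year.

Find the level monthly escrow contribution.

$820.07

Condo association dues = $1,383.12 × 4 = $5,532.48/yr
City property tax = $1,668.48/yr
Special assessment = $637.08 × 2 = $1,274.16/yr
Earthquake insurance = $1,365.72/yr
Combined annual = $5,532.48 + $1,668.48 + $1,274.16 + $1,365.72 = $9,840.84
Per month = $9,840.84 / 12 = $820.07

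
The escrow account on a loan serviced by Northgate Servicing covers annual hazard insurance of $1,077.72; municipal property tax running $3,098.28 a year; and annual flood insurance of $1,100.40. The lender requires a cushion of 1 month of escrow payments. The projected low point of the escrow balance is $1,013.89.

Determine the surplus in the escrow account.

$574.19

Hazard insurance — $1,077.72 annually
Municipal property tax — $3,098.28 annually
Flood insurance — $1,100.40 annually
Annual escrow total = $5,276.40
Base monthly escrow = $5,276.40 / 12 = $439.70
Required cushion = 1 × $439.70 = $439.70
Excess over cushion: $1,013.89 − $439.70 = $574.19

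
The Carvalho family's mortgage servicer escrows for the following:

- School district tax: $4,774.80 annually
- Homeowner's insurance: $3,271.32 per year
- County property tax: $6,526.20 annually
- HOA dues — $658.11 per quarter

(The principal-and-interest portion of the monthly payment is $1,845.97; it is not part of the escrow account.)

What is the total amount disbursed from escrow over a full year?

School district tax — $4,774.80 per year
Homeowner's insurance — $3,271.32 per year
County property tax — $6,526.20 per year
HOA dues — $658.11 × 4 = $2,632.44 per year
Annual escrow total = $17,204.76

$17,204.76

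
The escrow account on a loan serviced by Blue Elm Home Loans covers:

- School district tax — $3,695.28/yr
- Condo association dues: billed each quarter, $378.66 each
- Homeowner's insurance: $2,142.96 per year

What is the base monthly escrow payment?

$612.74

School district tax: $3,695.28 per year
Condo association dues: $378.66 × 4 = $1,514.64 per year
Homeowner's insurance: $2,142.96 per year
Yearly total = $3,695.28 + $1,514.64 + $2,142.96 = $7,352.88
Base monthly escrow = $7,352.88 ÷ 12 = $612.74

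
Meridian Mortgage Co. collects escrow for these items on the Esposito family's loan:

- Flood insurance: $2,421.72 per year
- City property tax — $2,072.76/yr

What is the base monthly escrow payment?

Flood insurance — $2,421.72 per year
City property tax — $2,072.76 per year
Annual escrow total = $4,494.48
Per month = $4,494.48 ÷ 12 = $374.54

$374.54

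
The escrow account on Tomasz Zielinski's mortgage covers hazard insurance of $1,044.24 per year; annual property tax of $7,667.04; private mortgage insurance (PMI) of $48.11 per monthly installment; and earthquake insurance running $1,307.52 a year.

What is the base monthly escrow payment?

$883.01

Hazard insurance: $1,044.24 per year
Property tax: $7,667.04 per year
Private mortgage insurance (PMI): $48.11 × 12 = $577.32 per year
Earthquake insurance: $1,307.52 per year
Combined annual = $1,044.24 + $7,667.04 + $577.32 + $1,307.52 = $10,596.12
Monthly escrow = $10,596.12 / 12 = $883.01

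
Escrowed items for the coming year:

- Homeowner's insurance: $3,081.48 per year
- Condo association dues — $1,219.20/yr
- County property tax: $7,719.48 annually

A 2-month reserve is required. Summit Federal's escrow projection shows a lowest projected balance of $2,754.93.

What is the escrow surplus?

$751.57

Homeowner's insurance — $3,081.48 annually
Condo association dues — $1,219.20 annually
County property tax — $7,719.48 annually
Total per year = $12,020.16
Monthly = $12,020.16 ÷ 12 = $1,001.68
Required reserve = 2 × $1,001.68 = $2,003.36
Excess over cushion: $2,754.93 − $2,003.36 = $751.57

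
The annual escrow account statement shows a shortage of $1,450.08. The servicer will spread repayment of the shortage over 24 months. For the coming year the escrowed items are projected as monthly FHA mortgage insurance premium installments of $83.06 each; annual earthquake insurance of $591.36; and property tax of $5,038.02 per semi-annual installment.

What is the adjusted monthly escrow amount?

FHA mortgage insurance premium — $83.06 × 12 = $996.72
Earthquake insurance — $591.36
Property tax — $5,038.02 × 2 = $10,076.04
Combined annual = $11,664.12
Monthly escrow = $11,664.12 ÷ 12 = $972.01
Shortage per month = $1,450.08 ÷ 24 = $60.42
New monthly escrow = $972.01 + $60.42 = $1,032.43

$1,032.43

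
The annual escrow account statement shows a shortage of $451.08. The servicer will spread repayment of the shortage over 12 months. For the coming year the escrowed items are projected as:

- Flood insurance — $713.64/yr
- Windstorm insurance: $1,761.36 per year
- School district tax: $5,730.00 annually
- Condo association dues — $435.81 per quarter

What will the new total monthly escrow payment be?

$866.61

Flood insurance: $713.64 annually
Windstorm insurance: $1,761.36 annually
School district tax: $5,730.00 annually
Condo association dues: $435.81 × 4 = $1,743.24 annually
Total annual escrow = $713.64 + $1,761.36 + $5,730.00 + $1,743.24 = $9,948.24
Base monthly escrow = $9,948.24 ÷ 12 = $829.02
Shortage per month = $451.08 ÷ 12 = $37.59
New monthly escrow = $829.02 + $37.59 = $866.61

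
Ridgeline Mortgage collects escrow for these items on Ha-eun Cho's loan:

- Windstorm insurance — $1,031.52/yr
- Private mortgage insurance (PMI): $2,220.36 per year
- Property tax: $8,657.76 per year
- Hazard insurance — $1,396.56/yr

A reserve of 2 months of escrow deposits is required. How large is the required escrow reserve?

$2,217.70

Windstorm insurance = $1,031.52
Private mortgage insurance (PMI) = $2,220.36
Property tax = $8,657.76
Hazard insurance = $1,396.56
Total per year = $1,031.52 + $2,220.36 + $8,657.76 + $1,396.56 = $13,306.20
Monthly = $13,306.20 ÷ 12 = $1,108.85
Required cushion = 2 × $1,108.85 = $2,217.70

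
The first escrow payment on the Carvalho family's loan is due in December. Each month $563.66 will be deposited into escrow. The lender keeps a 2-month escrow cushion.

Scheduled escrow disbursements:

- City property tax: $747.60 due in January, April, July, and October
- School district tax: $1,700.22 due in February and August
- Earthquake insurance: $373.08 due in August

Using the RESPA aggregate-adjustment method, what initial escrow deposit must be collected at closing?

$2,070.70

Cushion = 2 × $563.66 = $1,127.32
Trial balance (start $0, +$563.66 each month, − disbursements):
  Dec: +$563.66 → $563.66
  Jan: +$563.66 − $747.60 → $379.72
  Feb: +$563.66 − $1,700.22 → -$756.84
  Mar: +$563.66 → -$193.18
  Apr: +$563.66 − $747.60 → -$377.12
  May: +$563.66 → $186.54
  Jun: +$563.66 → $750.20
  Jul: +$563.66 − $747.60 → $566.26
  Aug: +$563.66 − $2,073.30 → -$943.38
  Sep: +$563.66 → -$379.72
  Oct: +$563.66 − $747.60 → -$563.66
  Nov: +$563.66 → $0.00
Lowest trial balance = -$943.38 (Aug)
Initial deposit = cushion − low point = $1,127.32 − (-$943.38) = $2,070.70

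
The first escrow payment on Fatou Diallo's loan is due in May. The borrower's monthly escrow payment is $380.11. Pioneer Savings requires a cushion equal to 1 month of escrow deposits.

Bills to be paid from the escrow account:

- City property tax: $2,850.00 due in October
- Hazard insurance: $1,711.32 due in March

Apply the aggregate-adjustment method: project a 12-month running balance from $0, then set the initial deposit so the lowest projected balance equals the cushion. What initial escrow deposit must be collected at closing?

Cushion = 1 × $380.11 = $380.11
Trial balance (start $0, +$380.11 each month, − disbursements):
  May: +$380.11 → $380.11
  Jun: +$380.11 → $760.22
  Jul: +$380.11 → $1,140.33
  Aug: +$380.11 → $1,520.44
  Sep: +$380.11 → $1,900.55
  Oct: +$380.11 − $2,850.00 → -$569.34
  Nov: +$380.11 → -$189.23
  Dec: +$380.11 → $190.88
  Jan: +$380.11 → $570.99
  Feb: +$380.11 → $951.10
  Mar: +$380.11 − $1,711.32 → -$380.11
  Apr: +$380.11 → $0.00
Lowest trial balance = -$569.34 (Oct)
Initial deposit = cushion − low point = $380.11 − (-$569.34) = $949.45

$949.45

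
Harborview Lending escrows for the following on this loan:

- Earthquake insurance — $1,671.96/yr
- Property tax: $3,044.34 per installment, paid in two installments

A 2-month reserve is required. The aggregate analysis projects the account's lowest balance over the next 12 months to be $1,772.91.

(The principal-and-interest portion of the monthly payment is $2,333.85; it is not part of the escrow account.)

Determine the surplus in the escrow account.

$479.47

Earthquake insurance = $1,671.96/yr
Property tax = $3,044.34 × 2 = $6,088.68/yr
Yearly total = $1,671.96 + $6,088.68 = $7,760.64
Base monthly escrow = $7,760.64 / 12 = $646.72
Cushion = 2 × $646.72 = $1,293.44
Excess over cushion: $1,772.91 − $1,293.44 = $479.47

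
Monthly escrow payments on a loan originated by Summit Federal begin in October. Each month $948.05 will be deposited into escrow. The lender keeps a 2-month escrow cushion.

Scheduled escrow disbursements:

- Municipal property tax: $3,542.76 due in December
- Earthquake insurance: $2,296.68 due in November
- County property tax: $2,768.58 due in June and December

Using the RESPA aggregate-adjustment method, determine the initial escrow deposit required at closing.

$7,659.97

Cushion = 2 × $948.05 = $1,896.10
Trial balance (start $0, +$948.05 each month, − disbursements):
  Oct: +$948.05 → $948.05
  Nov: +$948.05 − $2,296.68 → -$400.58
  Dec: +$948.05 − $6,311.34 → -$5,763.87
  Jan: +$948.05 → -$4,815.82
  Feb: +$948.05 → -$3,867.77
  Mar: +$948.05 → -$2,919.72
  Apr: +$948.05 → -$1,971.67
  May: +$948.05 → -$1,023.62
  Jun: +$948.05 − $2,768.58 → -$2,844.15
  Jul: +$948.05 → -$1,896.10
  Aug: +$948.05 → -$948.05
  Sep: +$948.05 → $0.00
Lowest trial balance = -$5,763.87 (Dec)
Initial deposit = cushion − low point = $1,896.10 − (-$5,763.87) = $7,659.97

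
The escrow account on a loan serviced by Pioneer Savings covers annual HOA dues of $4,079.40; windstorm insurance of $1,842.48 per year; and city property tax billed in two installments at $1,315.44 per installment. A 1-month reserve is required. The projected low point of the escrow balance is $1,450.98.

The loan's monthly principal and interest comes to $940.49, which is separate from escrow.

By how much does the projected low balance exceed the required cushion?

$738.25

HOA dues = $4,079.40 annually
Windstorm insurance = $1,842.48 annually
City property tax = $1,315.44 × 2 = $2,630.88 annually
Total per year = $4,079.40 + $1,842.48 + $2,630.88 = $8,552.76
Per month = $8,552.76 ÷ 12 = $712.73
Required reserve = 1 × $712.73 = $712.73
Excess over cushion: $1,450.98 − $712.73 = $738.25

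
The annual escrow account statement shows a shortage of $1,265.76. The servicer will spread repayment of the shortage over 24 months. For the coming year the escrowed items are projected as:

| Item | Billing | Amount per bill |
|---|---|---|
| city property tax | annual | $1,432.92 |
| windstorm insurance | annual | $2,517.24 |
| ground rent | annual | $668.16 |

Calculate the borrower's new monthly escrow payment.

$437.60

City property tax: $1,432.92 per year
Windstorm insurance: $2,517.24 per year
Ground rent: $668.16 per year
Yearly total = $4,618.32
Monthly escrow = $4,618.32 / 12 = $384.86
Shortage per month = $1,265.76 / 24 = $52.74
New monthly escrow = $384.86 + $52.74 = $437.60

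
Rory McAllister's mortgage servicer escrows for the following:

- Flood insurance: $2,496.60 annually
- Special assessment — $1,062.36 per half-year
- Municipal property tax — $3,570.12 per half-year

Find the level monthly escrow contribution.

Flood insurance: $2,496.60/yr
Special assessment: $1,062.36 × 2 = $2,124.72/yr
Municipal property tax: $3,570.12 × 2 = $7,140.24/yr
Combined annual = $2,496.60 + $2,124.72 + $7,140.24 = $11,761.56
Per month = $11,761.56 ÷ 12 = $980.13

$980.13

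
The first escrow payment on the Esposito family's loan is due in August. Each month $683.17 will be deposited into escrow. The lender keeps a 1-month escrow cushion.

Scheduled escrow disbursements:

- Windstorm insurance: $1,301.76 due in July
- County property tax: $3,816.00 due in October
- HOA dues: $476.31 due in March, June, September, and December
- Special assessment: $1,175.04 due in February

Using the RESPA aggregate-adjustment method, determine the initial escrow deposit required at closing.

$2,925.97

Cushion = 1 × $683.17 = $683.17
Trial balance (start $0, +$683.17 each month, − disbursements):
  Aug: +$683.17 → $683.17
  Sep: +$683.17 − $476.31 → $890.03
  Oct: +$683.17 − $3,816.00 → -$2,242.80
  Nov: +$683.17 → -$1,559.63
  Dec: +$683.17 − $476.31 → -$1,352.77
  Jan: +$683.17 → -$669.60
  Feb: +$683.17 − $1,175.04 → -$1,161.47
  Mar: +$683.17 − $476.31 → -$954.61
  Apr: +$683.17 → -$271.44
  May: +$683.17 → $411.73
  Jun: +$683.17 − $476.31 → $618.59
  Jul: +$683.17 − $1,301.76 → $0.00
Lowest trial balance = -$2,242.80 (Oct)
Initial deposit = cushion − low point = $683.17 − (-$2,242.80) = $2,925.97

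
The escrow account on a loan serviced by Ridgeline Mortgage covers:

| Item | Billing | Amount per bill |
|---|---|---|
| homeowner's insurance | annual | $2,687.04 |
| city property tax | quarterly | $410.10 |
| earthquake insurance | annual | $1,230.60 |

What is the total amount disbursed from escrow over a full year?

$5,558.04

Homeowner's insurance: $2,687.04 per year
City property tax: $410.10 × 4 = $1,640.40 per year
Earthquake insurance: $1,230.60 per year
Total annual escrow = $5,558.04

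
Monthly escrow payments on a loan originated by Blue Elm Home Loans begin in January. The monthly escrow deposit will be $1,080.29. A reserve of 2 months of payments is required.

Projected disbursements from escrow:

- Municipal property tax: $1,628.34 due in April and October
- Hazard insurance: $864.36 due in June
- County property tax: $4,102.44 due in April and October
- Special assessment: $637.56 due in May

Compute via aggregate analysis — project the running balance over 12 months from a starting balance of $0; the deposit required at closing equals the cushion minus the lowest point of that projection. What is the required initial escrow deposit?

$4,321.16

Cushion = 2 × $1,080.29 = $2,160.58
Trial balance (start $0, +$1,080.29 each month, − disbursements):
  Jan: +$1,080.29 → $1,080.29
  Feb: +$1,080.29 → $2,160.58
  Mar: +$1,080.29 → $3,240.87
  Apr: +$1,080.29 − $5,730.78 → -$1,409.62
  May: +$1,080.29 − $637.56 → -$966.89
  Jun: +$1,080.29 − $864.36 → -$750.96
  Jul: +$1,080.29 → $329.33
  Aug: +$1,080.29 → $1,409.62
  Sep: +$1,080.29 → $2,489.91
  Oct: +$1,080.29 − $5,730.78 → -$2,160.58
  Nov: +$1,080.29 → -$1,080.29
  Dec: +$1,080.29 → $0.00
Lowest trial balance = -$2,160.58 (Oct)
Initial deposit = cushion − low point = $2,160.58 − (-$2,160.58) = $4,321.16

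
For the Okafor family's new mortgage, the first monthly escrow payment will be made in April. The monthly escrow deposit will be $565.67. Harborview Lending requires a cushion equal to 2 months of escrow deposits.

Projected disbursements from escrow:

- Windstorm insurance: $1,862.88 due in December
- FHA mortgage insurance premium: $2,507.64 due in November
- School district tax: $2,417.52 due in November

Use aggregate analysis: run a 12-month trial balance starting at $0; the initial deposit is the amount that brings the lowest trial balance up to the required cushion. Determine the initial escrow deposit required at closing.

$2,828.35

Cushion = 2 × $565.67 = $1,131.34
Trial balance (start $0, +$565.67 each month, − disbursements):
  Apr: +$565.67 → $565.67
  May: +$565.67 → $1,131.34
  Jun: +$565.67 → $1,697.01
  Jul: +$565.67 → $2,262.68
  Aug: +$565.67 → $2,828.35
  Sep: +$565.67 → $3,394.02
  Oct: +$565.67 → $3,959.69
  Nov: +$565.67 − $4,925.16 → -$399.80
  Dec: +$565.67 − $1,862.88 → -$1,697.01
  Jan: +$565.67 → -$1,131.34
  Feb: +$565.67 → -$565.67
  Mar: +$565.67 → $0.00
Lowest trial balance = -$1,697.01 (Dec)
Initial deposit = cushion − low point = $1,131.34 − (-$1,697.01) = $2,828.35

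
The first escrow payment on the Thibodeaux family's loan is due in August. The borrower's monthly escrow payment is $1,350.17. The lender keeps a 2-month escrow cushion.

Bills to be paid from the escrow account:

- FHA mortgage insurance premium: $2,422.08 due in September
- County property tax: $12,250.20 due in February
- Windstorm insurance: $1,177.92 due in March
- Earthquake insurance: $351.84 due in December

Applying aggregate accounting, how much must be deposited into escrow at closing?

Cushion = 2 × $1,350.17 = $2,700.34
Trial balance (start $0, +$1,350.17 each month, − disbursements):
  Aug: +$1,350.17 → $1,350.17
  Sep: +$1,350.17 − $2,422.08 → $278.26
  Oct: +$1,350.17 → $1,628.43
  Nov: +$1,350.17 → $2,978.60
  Dec: +$1,350.17 − $351.84 → $3,976.93
  Jan: +$1,350.17 → $5,327.10
  Feb: +$1,350.17 − $12,250.20 → -$5,572.93
  Mar: +$1,350.17 − $1,177.92 → -$5,400.68
  Apr: +$1,350.17 → -$4,050.51
  May: +$1,350.17 → -$2,700.34
  Jun: +$1,350.17 → -$1,350.17
  Jul: +$1,350.17 → $0.00
Lowest trial balance = -$5,572.93 (Feb)
Initial deposit = cushion − low point = $2,700.34 − (-$5,572.93) = $8,273.27

$8,273.27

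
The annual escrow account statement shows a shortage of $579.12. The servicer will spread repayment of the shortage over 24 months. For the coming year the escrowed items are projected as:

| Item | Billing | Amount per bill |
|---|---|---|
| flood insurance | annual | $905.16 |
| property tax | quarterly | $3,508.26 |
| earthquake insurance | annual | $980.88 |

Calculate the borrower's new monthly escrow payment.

Flood insurance = $905.16/yr
Property tax = $3,508.26 × 4 = $14,033.04/yr
Earthquake insurance = $980.88/yr
Combined annual = $15,919.08
Monthly = $15,919.08 / 12 = $1,326.59
Shortage per month = $579.12 / 24 = $24.13
Adjusted monthly = $1,326.59 + $24.13 = $1,350.72

$1,350.72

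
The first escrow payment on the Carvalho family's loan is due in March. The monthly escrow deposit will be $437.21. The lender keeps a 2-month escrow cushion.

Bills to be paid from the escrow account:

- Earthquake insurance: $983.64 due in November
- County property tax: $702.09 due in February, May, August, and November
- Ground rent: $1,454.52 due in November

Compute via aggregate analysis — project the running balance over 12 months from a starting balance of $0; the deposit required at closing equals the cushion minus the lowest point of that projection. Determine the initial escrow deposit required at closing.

$1,483.96

Cushion = 2 × $437.21 = $874.42
Trial balance (start $0, +$437.21 each month, − disbursements):
  Mar: +$437.21 → $437.21
  Apr: +$437.21 → $874.42
  May: +$437.21 − $702.09 → $609.54
  Jun: +$437.21 → $1,046.75
  Jul: +$437.21 → $1,483.96
  Aug: +$437.21 − $702.09 → $1,219.08
  Sep: +$437.21 → $1,656.29
  Oct: +$437.21 → $2,093.50
  Nov: +$437.21 − $3,140.25 → -$609.54
  Dec: +$437.21 → -$172.33
  Jan: +$437.21 → $264.88
  Feb: +$437.21 − $702.09 → $0.00
Lowest trial balance = -$609.54 (Nov)
Initial deposit = cushion − low point = $874.42 − (-$609.54) = $1,483.96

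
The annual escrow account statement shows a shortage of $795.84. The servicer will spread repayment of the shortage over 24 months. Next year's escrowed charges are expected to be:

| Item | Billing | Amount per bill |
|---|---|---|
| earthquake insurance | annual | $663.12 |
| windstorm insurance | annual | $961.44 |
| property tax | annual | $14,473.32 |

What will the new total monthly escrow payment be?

$1,374.65

Earthquake insurance — $663.12 annually
Windstorm insurance — $961.44 annually
Property tax — $14,473.32 annually
Total annual escrow = $16,097.88
Base monthly escrow = $16,097.88 ÷ 12 = $1,341.49
Shortage spread = $795.84 / 24 = $33.16/mo
New monthly escrow = $1,341.49 + $33.16 = $1,374.65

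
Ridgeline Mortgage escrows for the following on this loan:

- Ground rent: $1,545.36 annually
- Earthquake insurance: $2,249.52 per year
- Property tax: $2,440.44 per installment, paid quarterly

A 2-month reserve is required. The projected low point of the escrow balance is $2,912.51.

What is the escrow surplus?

$653.07

Ground rent — $1,545.36
Earthquake insurance — $2,249.52
Property tax — $2,440.44 × 4 = $9,761.76
Total annual escrow = $1,545.36 + $2,249.52 + $9,761.76 = $13,556.64
Monthly escrow = $13,556.64 / 12 = $1,129.72
Cushion = 2 × $1,129.72 = $2,259.44
Surplus = $2,912.51 − $2,259.44 = $653.07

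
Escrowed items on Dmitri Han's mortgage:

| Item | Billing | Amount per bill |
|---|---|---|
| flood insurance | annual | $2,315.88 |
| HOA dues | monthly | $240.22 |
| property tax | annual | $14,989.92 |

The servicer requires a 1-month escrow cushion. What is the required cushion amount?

$1,682.37

Flood insurance: $2,315.88
HOA dues: $240.22 × 12 = $2,882.64
Property tax: $14,989.92
Total annual escrow = $2,315.88 + $2,882.64 + $14,989.92 = $20,188.44
Per month = $20,188.44 ÷ 12 = $1,682.37
Reserve = 1 × $1,682.37 = $1,682.37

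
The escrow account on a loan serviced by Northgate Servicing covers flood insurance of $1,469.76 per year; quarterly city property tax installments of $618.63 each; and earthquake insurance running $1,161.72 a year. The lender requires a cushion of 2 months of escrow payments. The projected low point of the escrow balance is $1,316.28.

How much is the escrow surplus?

Flood insurance — $1,469.76 per year
City property tax — $618.63 × 4 = $2,474.52 per year
Earthquake insurance — $1,161.72 per year
Total annual escrow = $1,469.76 + $2,474.52 + $1,161.72 = $5,106.00
Monthly escrow = $5,106.00 ÷ 12 = $425.50
Required reserve = 2 × $425.50 = $851.00
Excess over cushion: $1,316.28 − $851.00 = $465.28

$465.28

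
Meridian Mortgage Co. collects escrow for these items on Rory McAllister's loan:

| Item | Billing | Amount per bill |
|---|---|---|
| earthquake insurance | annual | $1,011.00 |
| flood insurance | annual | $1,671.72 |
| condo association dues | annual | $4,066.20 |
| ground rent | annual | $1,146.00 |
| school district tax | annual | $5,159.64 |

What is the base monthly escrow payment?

Earthquake insurance: $1,011.00/yr
Flood insurance: $1,671.72/yr
Condo association dues: $4,066.20/yr
Ground rent: $1,146.00/yr
School district tax: $5,159.64/yr
Annual escrow total = $13,054.56
Monthly escrow = $13,054.56 / 12 = $1,087.88

$1,087.88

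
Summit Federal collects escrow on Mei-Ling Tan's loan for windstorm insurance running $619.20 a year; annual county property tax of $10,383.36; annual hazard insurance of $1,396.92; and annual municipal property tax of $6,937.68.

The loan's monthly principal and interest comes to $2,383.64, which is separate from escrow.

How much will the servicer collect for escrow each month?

Windstorm insurance — $619.20 annually
County property tax — $10,383.36 annually
Hazard insurance — $1,396.92 annually
Municipal property tax — $6,937.68 annually
Yearly total = $19,337.16
Monthly = $19,337.16 / 12 = $1,611.43

$1,611.43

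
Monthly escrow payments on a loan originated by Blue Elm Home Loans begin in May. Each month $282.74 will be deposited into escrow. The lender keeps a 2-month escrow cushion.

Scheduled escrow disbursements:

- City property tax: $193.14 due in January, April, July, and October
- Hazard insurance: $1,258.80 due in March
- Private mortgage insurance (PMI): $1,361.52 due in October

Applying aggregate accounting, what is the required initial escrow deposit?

Cushion = 2 × $282.74 = $565.48
Trial balance (start $0, +$282.74 each month, − disbursements):
  May: +$282.74 → $282.74
  Jun: +$282.74 → $565.48
  Jul: +$282.74 − $193.14 → $655.08
  Aug: +$282.74 → $937.82
  Sep: +$282.74 → $1,220.56
  Oct: +$282.74 − $1,554.66 → -$51.36
  Nov: +$282.74 → $231.38
  Dec: +$282.74 → $514.12
  Jan: +$282.74 − $193.14 → $603.72
  Feb: +$282.74 → $886.46
  Mar: +$282.74 − $1,258.80 → -$89.60
  Apr: +$282.74 − $193.14 → $0.00
Lowest trial balance = -$89.60 (Mar)
Initial deposit = cushion − low point = $565.48 − (-$89.60) = $655.08

$655.08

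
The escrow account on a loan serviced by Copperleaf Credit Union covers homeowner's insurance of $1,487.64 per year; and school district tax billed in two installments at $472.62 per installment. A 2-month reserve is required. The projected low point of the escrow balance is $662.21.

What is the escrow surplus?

$256.73

Homeowner's insurance — $1,487.64
School district tax — $472.62 × 2 = $945.24
Annual escrow total = $2,432.88
Base monthly escrow = $2,432.88 / 12 = $202.74
Required reserve = 2 × $202.74 = $405.48
Surplus = $662.21 − $405.48 = $256.73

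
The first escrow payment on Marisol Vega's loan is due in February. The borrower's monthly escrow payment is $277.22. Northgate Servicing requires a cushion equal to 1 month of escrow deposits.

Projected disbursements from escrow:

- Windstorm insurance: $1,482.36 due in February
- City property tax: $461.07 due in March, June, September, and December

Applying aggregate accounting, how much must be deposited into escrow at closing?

Cushion = 1 × $277.22 = $277.22
Trial balance (start $0, +$277.22 each month, − disbursements):
  Feb: +$277.22 − $1,482.36 → -$1,205.14
  Mar: +$277.22 − $461.07 → -$1,388.99
  Apr: +$277.22 → -$1,111.77
  May: +$277.22 → -$834.55
  Jun: +$277.22 − $461.07 → -$1,018.40
  Jul: +$277.22 → -$741.18
  Aug: +$277.22 → -$463.96
  Sep: +$277.22 − $461.07 → -$647.81
  Oct: +$277.22 → -$370.59
  Nov: +$277.22 → -$93.37
  Dec: +$277.22 − $461.07 → -$277.22
  Jan: +$277.22 → $0.00
Lowest trial balance = -$1,388.99 (Mar)
Initial deposit = cushion − low point = $277.22 − (-$1,388.99) = $1,666.21

$1,666.21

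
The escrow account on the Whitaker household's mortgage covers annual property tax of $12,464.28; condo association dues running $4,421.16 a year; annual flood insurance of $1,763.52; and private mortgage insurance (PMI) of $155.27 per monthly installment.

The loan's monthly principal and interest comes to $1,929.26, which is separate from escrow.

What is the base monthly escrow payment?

Property tax = $12,464.28 annually
Condo association dues = $4,421.16 annually
Flood insurance = $1,763.52 annually
Private mortgage insurance (PMI) = $155.27 × 12 = $1,863.24 annually
Total per year = $20,512.20
Monthly escrow = $20,512.20 / 12 = $1,709.35

$1,709.35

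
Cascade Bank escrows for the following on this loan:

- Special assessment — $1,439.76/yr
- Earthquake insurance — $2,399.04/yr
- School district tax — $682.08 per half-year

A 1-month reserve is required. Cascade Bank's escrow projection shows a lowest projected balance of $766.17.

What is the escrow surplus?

$332.59

Special assessment — $1,439.76/yr
Earthquake insurance — $2,399.04/yr
School district tax — $682.08 × 2 = $1,364.16/yr
Combined annual = $5,202.96
Per month = $5,202.96 ÷ 12 = $433.58
Cushion = 1 × $433.58 = $433.58
Surplus = $766.17 − $433.58 = $332.59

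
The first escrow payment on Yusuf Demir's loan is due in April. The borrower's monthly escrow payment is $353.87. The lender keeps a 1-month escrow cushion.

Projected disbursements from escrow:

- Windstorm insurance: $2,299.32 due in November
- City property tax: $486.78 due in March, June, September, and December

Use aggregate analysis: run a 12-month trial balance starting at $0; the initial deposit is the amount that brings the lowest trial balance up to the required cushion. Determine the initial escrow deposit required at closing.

$928.70

Cushion = 1 × $353.87 = $353.87
Trial balance (start $0, +$353.87 each month, − disbursements):
  Apr: +$353.87 → $353.87
  May: +$353.87 → $707.74
  Jun: +$353.87 − $486.78 → $574.83
  Jul: +$353.87 → $928.70
  Aug: +$353.87 → $1,282.57
  Sep: +$353.87 − $486.78 → $1,149.66
  Oct: +$353.87 → $1,503.53
  Nov: +$353.87 − $2,299.32 → -$441.92
  Dec: +$353.87 − $486.78 → -$574.83
  Jan: +$353.87 → -$220.96
  Feb: +$353.87 → $132.91
  Mar: +$353.87 − $486.78 → $0.00
Lowest trial balance = -$574.83 (Dec)
Initial deposit = cushion − low point = $353.87 − (-$574.83) = $928.70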